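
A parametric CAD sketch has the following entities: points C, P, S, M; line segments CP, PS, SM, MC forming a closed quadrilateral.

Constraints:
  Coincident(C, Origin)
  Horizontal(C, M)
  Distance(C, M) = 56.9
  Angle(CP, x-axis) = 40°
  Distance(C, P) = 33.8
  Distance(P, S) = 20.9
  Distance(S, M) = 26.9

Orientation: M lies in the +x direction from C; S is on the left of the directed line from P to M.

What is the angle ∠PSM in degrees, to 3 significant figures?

104°

C is at the origin; C and M share the same y with |CM| = 56.9 and M in +x, so M = (56.9, 0). CP runs at 40.0° with |CP| = 33.8, so P = (25.9, 21.7). S is determined by |PS| = 20.9 and |SM| = 26.9 together: it lies at the intersection of circle(P, 20.9) and circle(M, 26.9). With |PM| = 37.9, the foot of the radical line on PM is 15.1 from P and the perpendicular offset is √(20.9² − 15.1²) = 14.4. Taking the left-of-PM solution: S = (46.6, 24.8).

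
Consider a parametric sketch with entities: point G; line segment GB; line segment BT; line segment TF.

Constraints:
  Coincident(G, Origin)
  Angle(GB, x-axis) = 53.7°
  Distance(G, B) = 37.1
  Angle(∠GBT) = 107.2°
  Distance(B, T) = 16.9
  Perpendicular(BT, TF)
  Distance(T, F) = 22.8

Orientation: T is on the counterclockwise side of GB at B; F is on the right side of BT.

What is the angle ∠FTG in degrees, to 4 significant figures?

141.8°

∠GBT = 107.2°, so BT runs at 53.7° + (180° − 107.2°) = 126.5° from the x-axis; with |BT| = 16.9, T = B + 16.9·(cos 126.5°, sin 126.5°) = (11.91, 43.49). BT ⟂ TF; with |TF| = 22.8 on the right of BT, F = T + 22.8·(0.8039, 0.5948) = (30.24, 57.05). Then cos ∠FTG = TF·TG / (|TF||TG|), giving 141.8°.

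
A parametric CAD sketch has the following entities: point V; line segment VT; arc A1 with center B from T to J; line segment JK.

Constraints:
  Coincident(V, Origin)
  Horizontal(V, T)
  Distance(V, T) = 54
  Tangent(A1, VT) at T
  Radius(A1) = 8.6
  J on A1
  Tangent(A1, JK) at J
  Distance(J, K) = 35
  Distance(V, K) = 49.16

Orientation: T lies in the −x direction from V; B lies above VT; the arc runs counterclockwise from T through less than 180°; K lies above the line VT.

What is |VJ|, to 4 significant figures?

46.41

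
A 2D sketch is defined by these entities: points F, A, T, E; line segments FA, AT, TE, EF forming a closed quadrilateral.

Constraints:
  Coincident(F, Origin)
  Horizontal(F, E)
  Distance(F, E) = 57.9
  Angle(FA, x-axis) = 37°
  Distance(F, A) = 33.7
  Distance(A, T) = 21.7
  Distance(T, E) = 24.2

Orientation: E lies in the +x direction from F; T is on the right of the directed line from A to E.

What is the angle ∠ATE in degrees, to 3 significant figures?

107°

F is at the origin; FE is horizontal with |FE| = 57.9 and E in +x, so E = (57.9, 0). FA runs at 37.0° with |FA| = 33.7, so A = (26.9, 20.3). T is determined by |AT| = 21.7 and |TE| = 24.2 together: it lies at the intersection of circle(A, 21.7) and circle(E, 24.2). With |AE| = 37.0, the foot of the radical line on AE is 17.0 from A and the perpendicular offset is √(21.7² − 17.0²) = 13.5. Taking the right-of-AE solution: T = (33.7, -0.330).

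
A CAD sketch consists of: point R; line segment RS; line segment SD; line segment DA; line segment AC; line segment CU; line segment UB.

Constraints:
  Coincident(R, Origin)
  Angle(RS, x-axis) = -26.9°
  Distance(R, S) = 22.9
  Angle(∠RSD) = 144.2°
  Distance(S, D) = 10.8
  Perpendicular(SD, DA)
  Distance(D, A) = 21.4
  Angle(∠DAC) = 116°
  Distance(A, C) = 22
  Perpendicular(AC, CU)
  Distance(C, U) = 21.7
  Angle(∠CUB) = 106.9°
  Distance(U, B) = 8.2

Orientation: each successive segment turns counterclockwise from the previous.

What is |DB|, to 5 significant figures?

24.030

R is at the origin; RS runs at -26.9° with length 22.9, so S = (20.422, -10.361). ∠RSD = 144.2° gives SD at 8.9000° from the x-axis; with |SD| = 10.8, D = (31.092, -8.6899). SD is perpendicular to DA, so DA runs at 98.900°; with |DA| = 21.4, A = (27.781, 12.452). ∠DAC = 116.0° gives AC at 162.90° from the x-axis; with |AC| = 22.0, C = (6.7539, 18.921). AC ⟂ CU, so CU runs at -107.10°; with |CU| = 21.7, U = (0.37321, -1.8194). ∠CUB = 106.9° gives UB at -34.000° from the x-axis; with |UB| = 8.2, B = (7.1713, -6.4047). Then |DB| = |B − D| = 24.030.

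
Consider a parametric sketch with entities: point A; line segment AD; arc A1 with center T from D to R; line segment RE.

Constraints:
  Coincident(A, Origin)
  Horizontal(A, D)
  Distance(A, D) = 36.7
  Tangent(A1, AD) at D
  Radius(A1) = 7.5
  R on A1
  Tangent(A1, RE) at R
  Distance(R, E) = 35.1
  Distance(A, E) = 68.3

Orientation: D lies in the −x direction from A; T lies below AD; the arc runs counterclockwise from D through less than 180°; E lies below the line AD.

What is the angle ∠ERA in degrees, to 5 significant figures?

119.50°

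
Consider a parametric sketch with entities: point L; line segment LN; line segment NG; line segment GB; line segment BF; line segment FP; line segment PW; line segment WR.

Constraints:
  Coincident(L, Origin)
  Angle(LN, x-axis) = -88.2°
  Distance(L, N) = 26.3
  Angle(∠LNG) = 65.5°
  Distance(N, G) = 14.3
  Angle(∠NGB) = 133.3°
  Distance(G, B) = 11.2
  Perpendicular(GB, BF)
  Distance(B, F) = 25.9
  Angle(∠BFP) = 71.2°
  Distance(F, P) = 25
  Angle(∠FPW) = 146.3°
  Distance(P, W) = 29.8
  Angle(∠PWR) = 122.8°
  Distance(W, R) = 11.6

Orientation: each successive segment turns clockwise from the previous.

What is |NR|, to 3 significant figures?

32.0

L is at the origin; LN runs at -88.2° with length 26.3, so N = (0.826, -26.3). ∠LNG = 65.5° gives NG at 157° from the x-axis; with |NG| = 14.3, G = (-12.4, -20.8). ∠NGB = 133.3° gives GB at 111° from the x-axis; with |GB| = 11.2, B = (-16.3, -10.3). The perpendicularity gives BF at right angles to GB, so BF runs at 20.6°; with |BF| = 25.9, F = (7.94, -1.17). ∠BFP = 71.2° gives FP at -88.2° from the x-axis; with |FP| = 25.0, P = (8.72, -26.2). ∠FPW = 146.3° gives PW at -122° from the x-axis; with |PW| = 29.8, W = (-7.03, -51.5). ∠PWR = 122.8° gives WR at -179° from the x-axis; with |WR| = 11.6, R = (-18.6, -51.6). Then |NR| = |R − N| = 32.0.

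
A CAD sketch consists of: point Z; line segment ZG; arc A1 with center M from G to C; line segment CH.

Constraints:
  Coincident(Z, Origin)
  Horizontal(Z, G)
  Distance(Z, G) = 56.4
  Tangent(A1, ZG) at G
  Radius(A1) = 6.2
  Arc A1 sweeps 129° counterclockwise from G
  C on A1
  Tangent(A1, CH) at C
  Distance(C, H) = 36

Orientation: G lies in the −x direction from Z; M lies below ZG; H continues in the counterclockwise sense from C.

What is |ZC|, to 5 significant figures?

62.046

Z is at the origin; ZG is horizontal with |ZG| = 56.4 and G on the −x side, so G = (-56.400, 0.0000). Since A1 is tangent to ZG there, MG ⟂ ZG, so M = G + (0, -6.2) = (-56.400, -6.2000). On A1, G sits at bearing 90° from M; a 129° counterclockwise sweep puts C at bearing 219°, so C = M + 6.2·(cos 219°, sin 219°) = (-61.218, -10.102). Then |ZC| = |C − Z| = 62.046.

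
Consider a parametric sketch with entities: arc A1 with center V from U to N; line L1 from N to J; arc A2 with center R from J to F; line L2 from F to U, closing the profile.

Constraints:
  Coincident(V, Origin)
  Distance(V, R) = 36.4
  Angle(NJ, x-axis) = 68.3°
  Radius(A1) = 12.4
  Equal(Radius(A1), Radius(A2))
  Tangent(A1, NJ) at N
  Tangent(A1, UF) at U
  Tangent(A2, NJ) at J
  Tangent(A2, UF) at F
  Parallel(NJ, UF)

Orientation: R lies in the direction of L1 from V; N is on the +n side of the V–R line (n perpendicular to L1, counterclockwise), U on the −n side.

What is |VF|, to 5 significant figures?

38.454

The slot axis is L1's direction at 68.3°, so u = (cos 68.3°, sin 68.3°) = (0.36975, 0.92913) and n = (−sin 68.3°, cos 68.3°) = (-0.92913, 0.36975). V is at the origin and R lies 36.4 along u from V, so R = 36.4·u = (13.459, 33.820). Tangency of A1 to both parallel lines with radius 12.4 puts N and U at V ± 12.4·n: N = (-11.521, 4.5849), U = (11.521, -4.5849). Equal radii place J and F the same way about R: J = R + 12.4·n = (1.9375, 38.405), F = R − 12.4·n = (24.980, 29.236). Then |VF| = |F − V| = 38.454.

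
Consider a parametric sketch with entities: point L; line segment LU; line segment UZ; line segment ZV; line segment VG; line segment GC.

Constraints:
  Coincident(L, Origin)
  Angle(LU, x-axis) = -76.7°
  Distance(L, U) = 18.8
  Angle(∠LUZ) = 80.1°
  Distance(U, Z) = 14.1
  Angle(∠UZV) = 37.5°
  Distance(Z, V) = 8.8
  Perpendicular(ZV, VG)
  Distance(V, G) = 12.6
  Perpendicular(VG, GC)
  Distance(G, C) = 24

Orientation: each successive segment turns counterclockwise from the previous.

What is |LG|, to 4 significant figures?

23.47

L is at the origin; LU runs at -76.7° with length 18.8, so U = (4.325, -18.30). ∠LUZ = 80.1° gives UZ at 23.20° from the x-axis; with |UZ| = 14.1, Z = (17.28, -12.74). ∠UZV = 37.5° gives ZV at 165.7° from the x-axis; with |ZV| = 8.8, V = (8.757, -10.57). ZV is perpendicular to VG, so VG runs at -104.3°; with |VG| = 12.6, G = (5.645, -22.78). Then |LG| = |G − L| = 23.47.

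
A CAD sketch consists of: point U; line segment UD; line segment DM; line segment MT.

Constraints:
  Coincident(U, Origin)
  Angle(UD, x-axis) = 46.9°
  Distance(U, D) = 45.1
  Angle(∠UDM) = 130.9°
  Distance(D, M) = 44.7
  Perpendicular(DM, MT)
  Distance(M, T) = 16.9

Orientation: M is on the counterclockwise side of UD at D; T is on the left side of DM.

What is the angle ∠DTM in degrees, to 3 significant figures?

69.3°

U is at the origin; UD runs at 46.9° with length 45.1, so D = 45.1·(cos 46.9°, sin 46.9°) = (30.8, 32.9). ∠UDM = 130.9°, so DM runs at 46.9° + (180° − 130.9°) = 96.0° from the x-axis; with |DM| = 44.7, M = D + 44.7·(cos 96.0°, sin 96.0°) = (26.1, 77.4). The perpendicularity gives MT at right angles to DM; with |MT| = 16.9 on the left of DM, T = M + 16.9·(-0.995, -0.105) = (9.34, 75.6). Then cos ∠DTM = TD·TM / (|TD||TM|), giving 69.3°.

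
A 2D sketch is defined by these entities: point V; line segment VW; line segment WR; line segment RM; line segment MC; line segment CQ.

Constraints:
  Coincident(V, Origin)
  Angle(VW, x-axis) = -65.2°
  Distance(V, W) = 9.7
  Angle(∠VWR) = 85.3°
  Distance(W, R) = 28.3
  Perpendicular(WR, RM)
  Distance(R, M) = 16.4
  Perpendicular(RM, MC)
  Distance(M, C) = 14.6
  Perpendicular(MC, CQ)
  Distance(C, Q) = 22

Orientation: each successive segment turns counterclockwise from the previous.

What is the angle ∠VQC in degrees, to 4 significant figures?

40.21°

RM is perpendicular to MC, so MC runs at -150.5°; with |MC| = 14.6, C = (7.917, 12.21). MC ⟂ CQ, so CQ runs at -60.50°; with |CQ| = 22.0, Q = (18.75, -6.933). Then cos ∠VQC = QV·QC / (|QV||QC|), giving 40.21°.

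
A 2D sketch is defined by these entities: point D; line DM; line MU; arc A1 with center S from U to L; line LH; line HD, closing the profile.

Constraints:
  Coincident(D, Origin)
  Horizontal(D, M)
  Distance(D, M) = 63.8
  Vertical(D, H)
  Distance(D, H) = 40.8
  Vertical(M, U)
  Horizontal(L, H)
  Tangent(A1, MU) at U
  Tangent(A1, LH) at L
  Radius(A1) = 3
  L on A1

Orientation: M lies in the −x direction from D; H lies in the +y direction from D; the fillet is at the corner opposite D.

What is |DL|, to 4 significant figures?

73.22

D is at the origin; DM is horizontal with |DM| = 63.8 and M on the −x side, so M = (-63.80, 0.000). DH is vertical with |DH| = 40.8 and H on the +y side, so H = (0.000, 40.80). The virtual corner opposite D is at (-63.80, 40.80). Tangency of A1 to MU means the radius SU is perpendicular to MU and the tangent condition forces SL to be normal to LH, with radius 3.0, so the center S sits 3.0 in from both sides at S = (-60.80, 37.80). That places the tangent points at U = (-63.80, 37.80) on MU and L = (-60.80, 40.80) on LH. Then |DL| = |L − D| = 73.22.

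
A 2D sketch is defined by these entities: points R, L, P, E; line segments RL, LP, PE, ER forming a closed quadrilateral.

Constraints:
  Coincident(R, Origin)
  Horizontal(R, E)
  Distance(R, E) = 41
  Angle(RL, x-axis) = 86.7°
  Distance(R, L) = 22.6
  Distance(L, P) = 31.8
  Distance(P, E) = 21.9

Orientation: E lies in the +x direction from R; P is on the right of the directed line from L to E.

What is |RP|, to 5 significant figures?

19.725

Checks: |LP| = 31.80 ✓; |PE| = 21.90 ✓.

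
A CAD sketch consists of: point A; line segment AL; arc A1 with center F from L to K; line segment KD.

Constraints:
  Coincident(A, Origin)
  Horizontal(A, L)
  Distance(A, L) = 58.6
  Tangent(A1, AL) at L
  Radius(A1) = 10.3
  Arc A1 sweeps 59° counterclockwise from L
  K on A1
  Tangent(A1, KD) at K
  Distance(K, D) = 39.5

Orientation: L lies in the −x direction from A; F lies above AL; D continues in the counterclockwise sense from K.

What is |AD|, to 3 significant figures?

48.7

A is at the origin; A and L share the same y with |AL| = 58.6 and L on the −x side, so L = (-58.6, 0.00). Tangency of A1 to AL means the radius FL is perpendicular to AL, so F = L + (0, 10.3) = (-58.6, 10.3). On A1, L sits at bearing -90° from F; a 59° counterclockwise sweep puts K at bearing -31°, so K = F + 10.3·(cos -31°, sin -31°) = (-49.8, 5.00). A1 meets KD tangentially, so FK is at right angles to KD, so KD runs along (−sin -31°, cos -31°); with |KD| = 39.5, D = (-29.4, 38.9). Then |AD| = |D − A| = 48.7.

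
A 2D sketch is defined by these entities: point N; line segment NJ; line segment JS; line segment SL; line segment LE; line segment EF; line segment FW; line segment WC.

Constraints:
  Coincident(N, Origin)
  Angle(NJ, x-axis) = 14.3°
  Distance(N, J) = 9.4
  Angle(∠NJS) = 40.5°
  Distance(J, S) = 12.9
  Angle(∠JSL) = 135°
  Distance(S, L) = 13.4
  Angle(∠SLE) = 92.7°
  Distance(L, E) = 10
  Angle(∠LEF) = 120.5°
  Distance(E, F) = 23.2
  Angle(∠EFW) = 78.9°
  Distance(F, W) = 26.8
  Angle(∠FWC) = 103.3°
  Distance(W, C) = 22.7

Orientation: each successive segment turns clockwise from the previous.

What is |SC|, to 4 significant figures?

15.56

∠EFW = 78.9° gives FW at -58.10° from the x-axis; with |FW| = 26.8, W = (17.43, -7.667). ∠FWC = 103.3° gives WC at -134.8° from the x-axis; with |WC| = 22.7, C = (1.438, -23.77). Then |SC| = |C − S| = 15.56.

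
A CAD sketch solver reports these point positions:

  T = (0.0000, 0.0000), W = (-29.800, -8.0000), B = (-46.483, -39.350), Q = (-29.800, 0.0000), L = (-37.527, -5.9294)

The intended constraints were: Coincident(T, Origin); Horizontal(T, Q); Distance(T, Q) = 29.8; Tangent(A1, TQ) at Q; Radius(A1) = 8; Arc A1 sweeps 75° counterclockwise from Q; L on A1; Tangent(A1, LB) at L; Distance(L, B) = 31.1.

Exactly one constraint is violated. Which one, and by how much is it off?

Distance(L, B) = 31.1 — off by 3.50.

T = (0.00, 0.00) ✓; T.y = 0.00, Q.y = 0.00 ✓; |TQ| = 29.80 ✓; ∠(WQ, QT) = 90.00° ✓; |WQ| = 8.000 ✓; bearing(W→L) − bearing(W→Q) = 75.00° ✓; |WL| = 8.000 ✓; ∠(WL, LB) = 90.00° ✓; |LB| = 34.60 ✗.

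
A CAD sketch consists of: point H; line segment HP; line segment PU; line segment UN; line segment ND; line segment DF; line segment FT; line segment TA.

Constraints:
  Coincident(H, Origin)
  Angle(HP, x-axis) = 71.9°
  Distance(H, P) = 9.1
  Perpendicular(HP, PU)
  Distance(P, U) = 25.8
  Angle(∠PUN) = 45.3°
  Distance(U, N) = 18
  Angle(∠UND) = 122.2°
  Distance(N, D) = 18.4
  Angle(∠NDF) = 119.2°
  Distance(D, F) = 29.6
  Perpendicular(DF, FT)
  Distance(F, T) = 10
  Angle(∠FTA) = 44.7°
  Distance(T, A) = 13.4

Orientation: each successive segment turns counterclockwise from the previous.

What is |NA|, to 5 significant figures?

33.056

H is at the origin; HP runs at 71.9° with length 9.1, so P = (2.8272, 8.6497). HP ⟂ PU, so PU runs at 161.90°; with |PU| = 25.8, U = (-21.696, 16.665). ∠PUN = 45.3° gives UN at -63.400° from the x-axis; with |UN| = 18.0, N = (-13.636, 0.57037). ∠UND = 122.2° gives ND at -5.6000° from the x-axis; with |ND| = 18.4, D = (4.6757, -1.2252). ∠NDF = 119.2° gives DF at 55.200° from the x-axis; with |DF| = 29.6, F = (21.569, 23.081). The perpendicularity gives FT at right angles to DF, so FT runs at 145.20°; with |FT| = 10.0, T = (13.357, 28.788). ∠FTA = 44.7° gives TA at -79.500° from the x-axis; with |TA| = 13.4, A = (15.799, 15.612). Then |NA| = |A − N| = 33.056.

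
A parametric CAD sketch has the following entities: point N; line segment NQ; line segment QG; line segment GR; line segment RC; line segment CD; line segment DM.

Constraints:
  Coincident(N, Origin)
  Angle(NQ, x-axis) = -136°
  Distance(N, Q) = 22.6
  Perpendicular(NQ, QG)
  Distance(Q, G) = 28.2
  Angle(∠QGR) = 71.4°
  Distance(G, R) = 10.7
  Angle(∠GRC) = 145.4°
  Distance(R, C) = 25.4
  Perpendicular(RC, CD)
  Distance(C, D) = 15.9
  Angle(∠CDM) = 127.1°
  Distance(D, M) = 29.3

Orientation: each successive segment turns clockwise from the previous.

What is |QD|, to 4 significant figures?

13.61

N is at the origin; NQ runs at -136.0° with length 22.6, so Q = (-16.26, -15.70). NQ ⟂ QG, so QG runs at 134.0°; with |QG| = 28.2, G = (-35.85, 4.586). ∠QGR = 71.4° gives GR at 25.40° from the x-axis; with |GR| = 10.7, R = (-26.18, 9.176). ∠GRC = 145.4° gives RC at -9.200° from the x-axis; with |RC| = 25.4, C = (-1.107, 5.115). The perpendicularity gives CD at right angles to RC, so CD runs at -99.20°; with |CD| = 15.9, D = (-3.650, -10.58). Then |QD| = |D − Q| = 13.61.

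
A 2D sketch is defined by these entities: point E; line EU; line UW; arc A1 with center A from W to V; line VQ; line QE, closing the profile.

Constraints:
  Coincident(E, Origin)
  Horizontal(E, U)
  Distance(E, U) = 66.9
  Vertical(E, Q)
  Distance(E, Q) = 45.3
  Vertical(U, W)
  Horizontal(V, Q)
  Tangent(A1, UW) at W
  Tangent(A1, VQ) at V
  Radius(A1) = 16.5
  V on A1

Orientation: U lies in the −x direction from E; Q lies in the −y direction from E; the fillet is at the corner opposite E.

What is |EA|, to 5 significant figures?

58.048

E and Q share the same x with |EQ| = 45.3 and Q on the −y side, so Q = (0.0000, -45.300). The virtual corner opposite E is at (-66.900, -45.300). A1 meets UW tangentially, so AW is at right angles to UW and since A1 is tangent to VQ there, AV ⟂ VQ, with radius 16.5, so the center A sits 16.5 in from both sides at A = (-50.400, -28.800). Then |EA| = |A − E| = 58.048.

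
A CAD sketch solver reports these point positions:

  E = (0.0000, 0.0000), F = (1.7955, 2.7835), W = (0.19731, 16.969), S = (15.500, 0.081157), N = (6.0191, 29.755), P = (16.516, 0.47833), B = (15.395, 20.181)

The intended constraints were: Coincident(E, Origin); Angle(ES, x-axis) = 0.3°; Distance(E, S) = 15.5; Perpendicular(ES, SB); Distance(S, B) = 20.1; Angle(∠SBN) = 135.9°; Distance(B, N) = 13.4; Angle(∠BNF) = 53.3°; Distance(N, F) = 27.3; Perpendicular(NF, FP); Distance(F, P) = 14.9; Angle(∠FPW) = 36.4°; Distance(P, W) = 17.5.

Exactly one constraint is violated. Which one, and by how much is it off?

Distance(P, W) = 17.5 — off by 5.70.

E = (0.00, 0.00) ✓; ES at 0.3000° ✓; |ES| = 15.50 ✓; ∠(ES, SB) = 90.00° ✓; |SB| = 20.10 ✓; ∠SBN = 135.9° ✓; |BN| = 13.40 ✓; ∠BNF = 53.30° ✓; |NF| = 27.30 ✓; ∠(NF, FP) = 90.00° ✓; |FP| = 14.90 ✓; ∠FPW = 36.40° ✓; |PW| = 23.20 ✗.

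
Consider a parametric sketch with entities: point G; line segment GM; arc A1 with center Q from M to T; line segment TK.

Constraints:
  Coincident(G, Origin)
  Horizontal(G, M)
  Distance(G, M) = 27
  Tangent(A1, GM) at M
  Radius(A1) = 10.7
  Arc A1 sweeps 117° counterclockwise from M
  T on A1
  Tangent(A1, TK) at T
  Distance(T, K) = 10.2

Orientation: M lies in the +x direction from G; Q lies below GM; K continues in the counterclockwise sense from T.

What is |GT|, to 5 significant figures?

23.390

Tangency of A1 to GM means the radius QM is perpendicular to GM, so Q = M + (0, -10.7) = (27.000, -10.700). On A1, M sits at bearing 90° from Q; a 117° counterclockwise sweep puts T at bearing 207°, so T = Q + 10.7·(cos 207°, sin 207°) = (17.466, -15.558). Then |GT| = |T − G| = 23.390.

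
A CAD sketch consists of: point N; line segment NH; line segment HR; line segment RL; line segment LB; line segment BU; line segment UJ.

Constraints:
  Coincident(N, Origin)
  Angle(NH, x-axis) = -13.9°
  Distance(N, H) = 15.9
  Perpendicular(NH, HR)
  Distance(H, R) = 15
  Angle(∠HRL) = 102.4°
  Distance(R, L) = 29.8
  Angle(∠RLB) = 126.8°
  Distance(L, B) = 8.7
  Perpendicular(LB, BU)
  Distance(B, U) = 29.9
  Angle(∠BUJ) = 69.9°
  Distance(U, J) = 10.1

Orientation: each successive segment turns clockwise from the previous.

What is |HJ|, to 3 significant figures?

11.4

The perpendicularity gives BU at right angles to LB, so BU runs at 35.3°; with |BU| = 29.9, U = (1.42, 6.78). ∠BUJ = 69.9° gives UJ at -74.8° from the x-axis; with |UJ| = 10.1, J = (4.06, -2.97). Then |HJ| = |J − H| = 11.4.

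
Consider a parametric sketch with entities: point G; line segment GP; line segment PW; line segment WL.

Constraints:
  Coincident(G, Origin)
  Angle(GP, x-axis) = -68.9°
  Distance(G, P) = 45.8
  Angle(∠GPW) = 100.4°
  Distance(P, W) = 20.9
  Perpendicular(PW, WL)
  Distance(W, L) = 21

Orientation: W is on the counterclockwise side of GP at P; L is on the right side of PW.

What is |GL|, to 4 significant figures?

72.20

G is at the origin; GP runs at -68.9° with length 45.8, so P = 45.8·(cos -68.9°, sin -68.9°) = (16.49, -42.73). ∠GPW = 100.4°, so PW runs at -68.9° + (180° − 100.4°) = 10.70° from the x-axis; with |PW| = 20.9, W = P + 20.9·(cos 10.70°, sin 10.70°) = (37.02, -38.85). PW is perpendicular to WL; with |WL| = 21.0 on the right of PW, L = W + 21.0·(0.1857, -0.9826) = (40.92, -59.48). Then |GL| = |L − G| = 72.20.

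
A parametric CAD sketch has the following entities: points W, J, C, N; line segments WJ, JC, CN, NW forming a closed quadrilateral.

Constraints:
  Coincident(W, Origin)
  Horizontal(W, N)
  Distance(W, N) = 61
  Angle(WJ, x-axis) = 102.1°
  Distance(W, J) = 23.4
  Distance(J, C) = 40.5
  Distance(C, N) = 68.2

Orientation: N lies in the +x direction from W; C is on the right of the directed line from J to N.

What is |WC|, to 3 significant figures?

18.3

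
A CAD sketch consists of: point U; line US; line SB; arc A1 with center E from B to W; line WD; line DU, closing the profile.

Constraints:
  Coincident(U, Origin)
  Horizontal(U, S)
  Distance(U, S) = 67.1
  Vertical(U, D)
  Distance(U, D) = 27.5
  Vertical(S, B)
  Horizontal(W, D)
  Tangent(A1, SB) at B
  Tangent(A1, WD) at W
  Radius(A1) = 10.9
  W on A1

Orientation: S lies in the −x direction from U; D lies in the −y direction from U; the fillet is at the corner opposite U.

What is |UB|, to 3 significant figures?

69.1

U is at the origin; US is horizontal with |US| = 67.1 and S on the −x side, so S = (-67.1, 0.00). UD is vertical with |UD| = 27.5 and D on the −y side, so D = (0.00, -27.5). The virtual corner opposite U is at (-67.1, -27.5). A1 meets SB tangentially, so EB is at right angles to SB and A1 meets WD tangentially, so EW is at right angles to WD, with radius 10.9, so the center E sits 10.9 in from both sides at E = (-56.2, -16.6). That places the tangent points at B = (-67.1, -16.6) on SB and W = (-56.2, -27.5) on WD. Then |UB| = |B − U| = 69.1.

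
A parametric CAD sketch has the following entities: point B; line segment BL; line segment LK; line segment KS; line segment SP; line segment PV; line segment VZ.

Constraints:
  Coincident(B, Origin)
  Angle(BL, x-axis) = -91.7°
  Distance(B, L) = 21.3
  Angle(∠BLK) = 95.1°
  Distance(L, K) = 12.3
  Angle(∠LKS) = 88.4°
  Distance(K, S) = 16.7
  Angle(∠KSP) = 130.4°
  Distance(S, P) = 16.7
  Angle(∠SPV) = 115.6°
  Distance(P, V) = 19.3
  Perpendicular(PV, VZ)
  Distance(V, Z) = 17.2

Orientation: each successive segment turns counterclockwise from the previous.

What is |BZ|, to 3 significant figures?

20.2

B is at the origin; BL runs at -91.7° with length 21.3, so L = (-0.632, -21.3). ∠BLK = 95.1° gives LK at -6.80° from the x-axis; with |LK| = 12.3, K = (11.6, -22.7). ∠LKS = 88.4° gives KS at 84.8° from the x-axis; with |KS| = 16.7, S = (13.1, -6.12). ∠KSP = 130.4° gives SP at 134° from the x-axis; with |SP| = 16.7, P = (1.41, 5.82). ∠SPV = 115.6° gives PV at -161° from the x-axis; with |PV| = 19.3, V = (-16.9, -0.404). The perpendicularity gives VZ at right angles to PV, so VZ runs at -71.2°; with |VZ| = 17.2, Z = (-11.3, -16.7). Then |BZ| = |Z − B| = 20.2.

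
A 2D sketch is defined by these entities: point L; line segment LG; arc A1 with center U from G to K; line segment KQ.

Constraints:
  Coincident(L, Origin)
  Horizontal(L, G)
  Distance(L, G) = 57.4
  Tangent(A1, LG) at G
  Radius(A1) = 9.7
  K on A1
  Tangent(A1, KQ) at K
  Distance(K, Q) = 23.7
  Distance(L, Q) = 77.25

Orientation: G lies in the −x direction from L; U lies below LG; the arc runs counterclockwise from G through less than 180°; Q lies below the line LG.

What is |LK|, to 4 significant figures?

67.51

Checks: |UK| = 9.700 ✓; ∠(UK, KQ) = 90.00° ✓; |KQ| = 23.70 ✓; |LQ| = 77.25 ✓.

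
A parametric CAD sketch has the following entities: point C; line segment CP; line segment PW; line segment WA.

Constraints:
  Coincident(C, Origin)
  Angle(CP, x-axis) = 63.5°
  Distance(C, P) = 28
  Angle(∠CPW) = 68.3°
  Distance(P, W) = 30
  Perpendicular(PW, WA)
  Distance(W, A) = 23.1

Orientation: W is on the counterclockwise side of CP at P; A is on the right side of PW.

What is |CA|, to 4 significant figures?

52.90

∠CPW = 68.3°, so PW runs at 63.5° + (180° − 68.3°) = 175.2° from the x-axis; with |PW| = 30.0, W = P + 30.0·(cos 175.2°, sin 175.2°) = (-17.40, 27.57). The perpendicularity gives WA at right angles to PW; with |WA| = 23.1 on the right of PW, A = W + 23.1·(0.08368, 0.9965) = (-15.47, 50.59). Then |CA| = |A − C| = 52.90.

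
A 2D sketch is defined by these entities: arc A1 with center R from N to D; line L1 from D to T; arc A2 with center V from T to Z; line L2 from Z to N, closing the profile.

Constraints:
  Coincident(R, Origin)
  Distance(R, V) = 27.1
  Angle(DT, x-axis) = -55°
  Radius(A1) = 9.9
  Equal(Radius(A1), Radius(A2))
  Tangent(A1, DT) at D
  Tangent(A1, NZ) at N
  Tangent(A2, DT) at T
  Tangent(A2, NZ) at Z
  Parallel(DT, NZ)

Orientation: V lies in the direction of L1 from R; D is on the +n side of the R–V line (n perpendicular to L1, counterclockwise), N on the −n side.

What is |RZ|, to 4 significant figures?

28.85

Tangency of A1 to both parallel lines with radius 9.9 puts D and N at R ± 9.9·n: D = (8.110, 5.678), N = (-8.110, -5.678). Equal radii place T and Z the same way about V: T = V + 9.9·n = (23.65, -16.52), Z = V − 9.9·n = (7.434, -27.88). Then |RZ| = |Z − R| = 28.85.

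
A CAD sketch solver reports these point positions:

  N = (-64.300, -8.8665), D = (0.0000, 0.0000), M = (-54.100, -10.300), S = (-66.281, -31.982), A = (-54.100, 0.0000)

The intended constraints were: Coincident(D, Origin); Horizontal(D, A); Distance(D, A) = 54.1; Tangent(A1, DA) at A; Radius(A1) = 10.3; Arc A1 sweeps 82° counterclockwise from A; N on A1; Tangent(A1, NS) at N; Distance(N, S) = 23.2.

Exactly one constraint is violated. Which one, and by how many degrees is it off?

Tangent(A1, NS) at N — off by 3.10°.

D = (0.00, 0.00) ✓; D.y = 0.00, A.y = 0.00 ✓; |DA| = 54.10 ✓; ∠(MA, AD) = 90.00° ✓; |MA| = 10.30 ✓; bearing(M→N) − bearing(M→A) = 82.00° ✓; |MN| = 10.30 ✓; ∠(MN, NS) = 86.90° ✗; |NS| = 23.20 ✓.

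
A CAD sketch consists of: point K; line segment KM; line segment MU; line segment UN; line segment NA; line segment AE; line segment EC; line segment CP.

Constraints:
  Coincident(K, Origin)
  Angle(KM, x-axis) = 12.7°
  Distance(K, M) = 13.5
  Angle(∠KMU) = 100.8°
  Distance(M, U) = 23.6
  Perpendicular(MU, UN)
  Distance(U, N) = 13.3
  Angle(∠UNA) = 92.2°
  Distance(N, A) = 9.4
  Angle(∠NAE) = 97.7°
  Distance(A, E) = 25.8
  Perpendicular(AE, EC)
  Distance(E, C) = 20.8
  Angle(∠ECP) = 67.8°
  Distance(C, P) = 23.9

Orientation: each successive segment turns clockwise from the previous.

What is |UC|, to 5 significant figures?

16.716

∠NAE = 97.7° gives AE at 33.400° from the x-axis; with |AE| = 25.8, E = (27.846, -1.3055). The perpendicularity gives EC at right angles to AE, so EC runs at -56.600°; with |EC| = 20.8, C = (39.296, -18.670). Then |UC| = |C − U| = 16.716.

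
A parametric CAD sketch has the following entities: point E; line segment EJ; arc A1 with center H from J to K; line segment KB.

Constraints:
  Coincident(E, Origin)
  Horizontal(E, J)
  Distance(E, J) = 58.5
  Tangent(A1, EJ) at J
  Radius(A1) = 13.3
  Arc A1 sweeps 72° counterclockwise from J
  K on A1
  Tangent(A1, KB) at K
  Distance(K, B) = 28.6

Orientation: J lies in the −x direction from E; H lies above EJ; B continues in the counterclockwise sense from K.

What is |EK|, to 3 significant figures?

46.8

E is at the origin; E and J share the same y with |EJ| = 58.5 and J on the −x side, so J = (-58.5, 0.00). The tangent condition forces HJ to be normal to EJ, so H = J + (0, 13.3) = (-58.5, 13.3). On A1, J sits at bearing -90° from H; a 72° counterclockwise sweep puts K at bearing -18°, so K = H + 13.3·(cos -18°, sin -18°) = (-45.9, 9.19). Then |EK| = |K − E| = 46.8.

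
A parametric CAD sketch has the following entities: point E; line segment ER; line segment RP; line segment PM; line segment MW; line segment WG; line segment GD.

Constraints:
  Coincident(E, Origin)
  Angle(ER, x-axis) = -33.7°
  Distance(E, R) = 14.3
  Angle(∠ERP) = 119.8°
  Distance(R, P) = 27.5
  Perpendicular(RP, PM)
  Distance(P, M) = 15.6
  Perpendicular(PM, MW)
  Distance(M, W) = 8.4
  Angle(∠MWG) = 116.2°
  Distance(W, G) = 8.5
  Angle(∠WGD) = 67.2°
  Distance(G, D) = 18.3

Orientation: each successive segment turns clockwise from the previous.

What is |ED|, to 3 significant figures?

41.1

E is at the origin; ER runs at -33.7° with length 14.3, so R = (11.9, -7.93). ∠ERP = 119.8° gives RP at -93.9° from the x-axis; with |RP| = 27.5, P = (10.0, -35.4). RP ⟂ PM, so PM runs at 176°; with |PM| = 15.6, M = (-5.54, -34.3). PM is perpendicular to MW, so MW runs at 86.1°; with |MW| = 8.4, W = (-4.97, -25.9). ∠MWG = 116.2° gives WG at 22.3° from the x-axis; with |WG| = 8.5, G = (2.90, -22.7). ∠WGD = 67.2° gives GD at -90.5° from the x-axis; with |GD| = 18.3, D = (2.74, -41.0). Then |ED| = |D − E| = 41.1.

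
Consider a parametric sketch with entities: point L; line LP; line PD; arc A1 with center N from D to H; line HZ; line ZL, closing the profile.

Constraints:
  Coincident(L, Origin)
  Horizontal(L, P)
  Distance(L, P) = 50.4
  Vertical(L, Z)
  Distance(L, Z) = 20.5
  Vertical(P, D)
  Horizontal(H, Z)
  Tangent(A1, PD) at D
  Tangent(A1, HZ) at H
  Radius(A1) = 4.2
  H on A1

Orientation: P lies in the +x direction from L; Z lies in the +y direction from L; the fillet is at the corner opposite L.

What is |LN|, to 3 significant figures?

49.0

L is at the origin; L and P share the same y with |LP| = 50.4 and P on the +x side, so P = (50.4, 0.00). LZ is vertical with |LZ| = 20.5 and Z on the +y side, so Z = (0.00, 20.5). The virtual corner opposite L is at (50.4, 20.5). Tangency of A1 to PD means the radius ND is perpendicular to PD and tangency of A1 to HZ means the radius NH is perpendicular to HZ, with radius 4.2, so the center N sits 4.2 in from both sides at N = (46.2, 16.3). Then |LN| = |N − L| = 49.0.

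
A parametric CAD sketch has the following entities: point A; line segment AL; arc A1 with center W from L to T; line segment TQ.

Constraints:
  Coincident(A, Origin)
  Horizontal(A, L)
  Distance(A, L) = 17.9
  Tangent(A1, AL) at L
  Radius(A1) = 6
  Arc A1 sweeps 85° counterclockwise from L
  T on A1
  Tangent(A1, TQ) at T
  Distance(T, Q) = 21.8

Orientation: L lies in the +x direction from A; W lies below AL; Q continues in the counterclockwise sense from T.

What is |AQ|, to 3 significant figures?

29.0

A is at the origin; AL is horizontal with |AL| = 17.9 and L on the +x side, so L = (17.9, 0.00). Tangency of A1 to AL means the radius WL is perpendicular to AL, so W = L + (0, -6) = (17.9, -6.00). On A1, L sits at bearing 90° from W; an 85° counterclockwise sweep puts T at bearing 175°, so T = W + 6.0·(cos 175°, sin 175°) = (11.9, -5.48). Since A1 is tangent to TQ there, WT ⟂ TQ, so TQ runs along (−sin 175°, cos 175°); with |TQ| = 21.8, Q = (10.0, -27.2). Then |AQ| = |Q − A| = 29.0.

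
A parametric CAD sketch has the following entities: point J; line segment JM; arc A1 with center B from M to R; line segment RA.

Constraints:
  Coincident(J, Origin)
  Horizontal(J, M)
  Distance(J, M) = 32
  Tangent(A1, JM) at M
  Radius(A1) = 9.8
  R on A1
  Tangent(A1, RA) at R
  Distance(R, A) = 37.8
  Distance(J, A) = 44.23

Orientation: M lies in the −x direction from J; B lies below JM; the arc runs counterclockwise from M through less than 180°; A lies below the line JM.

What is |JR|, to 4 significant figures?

42.25

Checks: ∠(BM, MJ) = 90.00° ✓; |BM| = 9.800 ✓; |BR| = 9.800 ✓; ∠(BR, RA) = 90.00° ✓; |RA| = 37.80 ✓; |JA| = 44.23 ✓.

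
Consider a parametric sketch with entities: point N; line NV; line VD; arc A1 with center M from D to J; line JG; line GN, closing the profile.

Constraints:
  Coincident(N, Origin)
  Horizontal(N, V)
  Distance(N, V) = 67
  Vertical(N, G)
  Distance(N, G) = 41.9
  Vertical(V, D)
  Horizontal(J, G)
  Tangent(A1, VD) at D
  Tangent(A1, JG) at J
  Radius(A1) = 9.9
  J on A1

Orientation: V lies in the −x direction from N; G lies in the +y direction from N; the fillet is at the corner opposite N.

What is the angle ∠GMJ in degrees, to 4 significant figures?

80.16°

N is at the origin; N and V share the same y with |NV| = 67.0 and V on the −x side, so V = (-67.00, 0.000). N and G share the same x with |NG| = 41.9 and G on the +y side, so G = (0.000, 41.90). The virtual corner opposite N is at (-67.00, 41.90). A1 meets VD tangentially, so MD is at right angles to VD and since A1 is tangent to JG there, MJ ⟂ JG, with radius 9.9, so the center M sits 9.9 in from both sides at M = (-57.10, 32.00). That places the tangent points at D = (-67.00, 32.00) on VD and J = (-57.10, 41.90) on JG. Then cos ∠GMJ = MG·MJ / (|MG||MJ|), giving 80.16°.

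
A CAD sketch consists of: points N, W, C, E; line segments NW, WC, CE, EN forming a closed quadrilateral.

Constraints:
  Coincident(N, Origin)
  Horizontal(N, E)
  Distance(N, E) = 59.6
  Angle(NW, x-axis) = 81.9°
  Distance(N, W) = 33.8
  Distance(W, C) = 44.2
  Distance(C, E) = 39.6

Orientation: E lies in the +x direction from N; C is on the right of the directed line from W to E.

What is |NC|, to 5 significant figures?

22.159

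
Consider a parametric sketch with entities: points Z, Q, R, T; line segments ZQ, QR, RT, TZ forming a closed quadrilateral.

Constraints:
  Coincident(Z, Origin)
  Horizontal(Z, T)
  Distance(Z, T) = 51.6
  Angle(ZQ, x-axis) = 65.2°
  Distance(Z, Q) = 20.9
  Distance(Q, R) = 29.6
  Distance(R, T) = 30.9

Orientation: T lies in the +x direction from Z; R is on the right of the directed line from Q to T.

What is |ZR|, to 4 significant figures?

22.98

Z is at the origin; ZT is horizontal with |ZT| = 51.6 and T in +x, so T = (51.6, 0). ZQ runs at 65.2° with |ZQ| = 20.9, so Q = (8.767, 18.97). R is determined by |QR| = 29.6 and |RT| = 30.9 together: it lies at the intersection of circle(Q, 29.6) and circle(T, 30.9). With |QT| = 46.85, the foot of the radical line on QT is 22.58 from Q and the perpendicular offset is √(29.6² − 22.58²) = 19.13. Taking the right-of-QT solution: R = (21.67, -7.669).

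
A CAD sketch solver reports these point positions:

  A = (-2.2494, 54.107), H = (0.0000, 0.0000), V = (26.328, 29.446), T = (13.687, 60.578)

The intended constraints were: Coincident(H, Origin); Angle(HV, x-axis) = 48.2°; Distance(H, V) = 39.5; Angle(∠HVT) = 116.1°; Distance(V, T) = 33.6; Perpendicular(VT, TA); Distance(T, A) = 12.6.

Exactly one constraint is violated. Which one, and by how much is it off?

Distance(T, A) = 12.6 — off by 4.60.

H = (0.00, 0.00) ✓; HV at 48.20° ✓; |HV| = 39.50 ✓; ∠HVT = 116.1° ✓; |VT| = 33.60 ✓; ∠(VT, TA) = 90.00° ✓; |TA| = 17.20 ✗.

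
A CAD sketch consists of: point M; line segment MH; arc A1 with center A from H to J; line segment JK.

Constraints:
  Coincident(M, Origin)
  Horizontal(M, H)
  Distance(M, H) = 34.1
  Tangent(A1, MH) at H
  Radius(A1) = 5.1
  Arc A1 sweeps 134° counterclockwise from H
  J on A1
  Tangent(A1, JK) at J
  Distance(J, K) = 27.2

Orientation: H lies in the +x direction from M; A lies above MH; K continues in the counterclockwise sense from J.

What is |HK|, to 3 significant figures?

32.1

M is at the origin; M and H share the same y with |MH| = 34.1 and H on the +x side, so H = (34.1, 0.00). Tangency of A1 to MH means the radius AH is perpendicular to MH, so A = H + (0, 5.1) = (34.1, 5.10). On A1, H sits at bearing -90° from A; a 134° counterclockwise sweep puts J at bearing 44°, so J = A + 5.1·(cos 44°, sin 44°) = (37.8, 8.64). The tangent condition forces AJ to be normal to JK, so JK runs along (−sin 44°, cos 44°); with |JK| = 27.2, K = (18.9, 28.2). Then |HK| = |K − H| = 32.1.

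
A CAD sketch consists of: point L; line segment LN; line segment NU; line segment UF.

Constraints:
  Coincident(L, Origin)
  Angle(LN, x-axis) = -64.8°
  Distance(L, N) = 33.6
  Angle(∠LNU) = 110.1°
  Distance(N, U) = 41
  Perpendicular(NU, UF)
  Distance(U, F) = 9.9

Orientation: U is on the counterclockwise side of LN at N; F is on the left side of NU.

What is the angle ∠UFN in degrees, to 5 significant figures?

76.425°

∠LNU = 110.1°, so NU runs at -64.8° + (180° − 110.1°) = 5.1000° from the x-axis; with |NU| = 41.0, U = N + 41.0·(cos 5.1000°, sin 5.1000°) = (55.144, -26.758). The perpendicularity gives UF at right angles to NU; with |UF| = 9.9 on the left of NU, F = U + 9.9·(-0.088894, 0.99604) = (54.264, -16.897). Then cos ∠UFN = FU·FN / (|FU||FN|), giving 76.425°.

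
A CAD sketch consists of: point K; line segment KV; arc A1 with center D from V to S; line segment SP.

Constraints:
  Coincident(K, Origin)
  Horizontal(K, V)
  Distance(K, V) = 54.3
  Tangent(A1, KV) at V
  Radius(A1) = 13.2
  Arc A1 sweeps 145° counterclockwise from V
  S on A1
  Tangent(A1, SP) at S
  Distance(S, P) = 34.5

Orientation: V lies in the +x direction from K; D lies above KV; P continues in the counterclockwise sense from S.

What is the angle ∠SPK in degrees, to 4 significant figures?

92.50°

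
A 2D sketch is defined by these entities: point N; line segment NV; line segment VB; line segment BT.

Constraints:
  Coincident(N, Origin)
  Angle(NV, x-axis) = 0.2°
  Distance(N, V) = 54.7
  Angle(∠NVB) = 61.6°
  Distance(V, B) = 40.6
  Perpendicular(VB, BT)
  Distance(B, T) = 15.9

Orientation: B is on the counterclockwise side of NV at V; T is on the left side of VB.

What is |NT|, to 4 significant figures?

35.36

N is at the origin; NV runs at 0.2° with length 54.7, so V = 54.7·(cos 0.2°, sin 0.2°) = (54.70, 0.1909). ∠NVB = 61.6°, so VB runs at 0.2° + (180° − 61.6°) = 118.6° from the x-axis; with |VB| = 40.6, B = V + 40.6·(cos 118.6°, sin 118.6°) = (35.26, 35.84). VB ⟂ BT; with |BT| = 15.9 on the left of VB, T = B + 15.9·(-0.8780, -0.4787) = (21.30, 28.23). Then |NT| = |T − N| = 35.36.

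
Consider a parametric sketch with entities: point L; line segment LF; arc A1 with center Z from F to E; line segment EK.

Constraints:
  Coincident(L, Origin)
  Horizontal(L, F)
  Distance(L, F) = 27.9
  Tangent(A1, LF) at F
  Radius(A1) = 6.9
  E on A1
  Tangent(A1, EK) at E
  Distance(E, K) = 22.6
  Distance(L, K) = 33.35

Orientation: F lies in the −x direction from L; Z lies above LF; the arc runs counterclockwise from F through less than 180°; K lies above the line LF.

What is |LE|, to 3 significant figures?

21.9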